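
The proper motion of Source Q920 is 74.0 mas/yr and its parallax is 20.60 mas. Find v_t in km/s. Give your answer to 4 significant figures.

d = 1/p = 1/0.02060″ = 48.544 pc.
μ = 74.0 mas/yr = 0.0740 ″/yr.
v_t = 4.74 × μ × d = 4.74 × 0.0740 × 48.544 = 17.027 km/s.

17.03 km/s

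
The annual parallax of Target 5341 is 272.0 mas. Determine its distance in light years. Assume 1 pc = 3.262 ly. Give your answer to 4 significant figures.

11.99 light years

p = 272.0 mas = 0.2720 arcsec.
d = 1/p = 1/0.2720 = 3.6765 pc.
In light-years: 3.6765 × 3.262 = 11.993 ly.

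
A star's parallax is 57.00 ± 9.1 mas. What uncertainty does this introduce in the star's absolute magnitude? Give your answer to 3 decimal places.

M = m − 5 log₁₀ d + 5 = m + 5 log₁₀ p + 5, so ∂M/∂p = 5/(p ln 10).
σ_M = (5/ln 10) · (σ_p/p) = 2.1715 × 9.1/57.00 = 2.1715 × 0.15965 = 0.34668.

σ_M = 0.347 mag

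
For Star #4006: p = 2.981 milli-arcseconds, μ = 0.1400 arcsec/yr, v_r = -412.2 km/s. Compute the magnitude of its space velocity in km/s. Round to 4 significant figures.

d = 1/p = 1/0.002981″ = 335.46 pc.
v_t = 4.740 μ d = 4.740 × 0.1400 × 335.46 = 222.61 km/s.
v = √(v_r² + v_t²) = √((-412.2)² + 222.61²) = √219464 = 468.47 km/s.

468.5 km/s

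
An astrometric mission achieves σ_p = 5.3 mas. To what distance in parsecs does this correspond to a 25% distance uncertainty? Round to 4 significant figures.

σ_d/d = σ_p/p, so the condition is σ_p/p ≤ 0.25, i.e. p ≥ σ_p/0.25.
p_min = 5.3/0.25 = 21.2 mas = 0.0212 arcsec.
d_max = 1/p_min = 1/0.0212 = 47.17 pc.

47.17 pc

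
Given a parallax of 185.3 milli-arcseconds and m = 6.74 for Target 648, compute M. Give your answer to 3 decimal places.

M = 8.079

d = 1/p = 1/0.1853″ = 5.3967 pc.
m − M = 5 log₁₀(5.3967) − 5 = 3.6606 − 5 = -1.3394.
M = m − (m − M) = 6.74 − (-1.3394) = 8.079.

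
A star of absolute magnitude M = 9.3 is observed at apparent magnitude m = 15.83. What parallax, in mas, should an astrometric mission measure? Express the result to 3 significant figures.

4.94 mas

m − M = 15.83 − 9.3 = 6.53.
d = 10^((m−M)/5 + 1) = 10^2.306 = 202.3 pc.
p = 1/d = 1/202.3 = 0.0049432 arcsec = 4.9432 mas.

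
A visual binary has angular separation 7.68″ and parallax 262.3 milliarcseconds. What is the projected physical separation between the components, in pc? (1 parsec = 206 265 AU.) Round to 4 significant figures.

d = 1/p = 1/0.2623″ = 3.8124 pc.
At distance d (pc), an angle of θ arcsec spans θ·d AU: s = 7.68 × 3.8124 = 29.279 AU.
= 29.279 / 206265 = 0.00014195 pc.

0.0001420 pc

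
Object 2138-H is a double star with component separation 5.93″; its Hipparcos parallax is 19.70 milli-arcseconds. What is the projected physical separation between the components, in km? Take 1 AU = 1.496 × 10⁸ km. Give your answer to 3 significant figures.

d = 1/p = 1/0.01970″ = 50.761 pc.
At distance d (pc), an angle of θ arcsec spans θ·d AU: s = 5.93 × 50.761 = 301.01 AU.
= 301.01 × 1.496 × 10⁸ km = 4.5031 × 10^10 km.

4.50 × 10^10 km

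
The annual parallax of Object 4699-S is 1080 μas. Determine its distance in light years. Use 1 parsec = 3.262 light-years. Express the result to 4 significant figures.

p = 1080 μas = 0.001080 arcsec.
d = 1/p = 1/0.001080 = 925.93 pc.
In light-years: 925.93 × 3.262 = 3020.4 ly.

3020 light years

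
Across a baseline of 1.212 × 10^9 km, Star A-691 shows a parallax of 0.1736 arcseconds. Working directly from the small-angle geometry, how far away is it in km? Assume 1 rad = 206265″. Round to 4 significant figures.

θ = 0.1736″ = 0.1736/206265 = 8.4164 × 10^-7 rad.
d = B/θ = (1.212 × 10^9) / (8.4164 × 10^-7) = 1.4400 × 10^15 km.

1.440 × 10^15 km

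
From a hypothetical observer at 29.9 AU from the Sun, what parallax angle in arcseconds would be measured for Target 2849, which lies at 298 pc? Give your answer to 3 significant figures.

p (arcsec) = B (AU) / d (pc).
p = 29.9 / 298 = 0.10034 arcsec.

0.100 arcsec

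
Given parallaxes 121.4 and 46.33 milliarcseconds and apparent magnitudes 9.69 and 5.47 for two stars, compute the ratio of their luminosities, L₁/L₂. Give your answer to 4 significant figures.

d₁ = 1/p₁ = 1/0.1214″ = 8.2372 pc; d₂ = 1/p₂ = 1/0.04633″ = 21.584 pc.
M₁ = m₁ − 5 log₁₀ d₁ + 5 = 9.69 − 4.5789 + 5 = 10.1111.
M₂ = 5.47 − 6.6707 + 5 = 3.7993.
L₁/L₂ = 10^(0.4(M₂ − M₁)) = 10^(0.4 × (-6.3118)) = 10^(-2.52472) = 0.0029873.

L₁/L₂ = 0.002987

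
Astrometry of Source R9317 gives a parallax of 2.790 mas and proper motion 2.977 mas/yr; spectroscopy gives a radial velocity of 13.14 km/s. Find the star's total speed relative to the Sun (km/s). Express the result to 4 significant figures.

14.08 km/s

d = 1/p = 1/0.002790″ = 358.42 pc.
μ = 2.977 mas/yr = 0.002977 ″/yr.
v_t = 4.740 μ d = 4.740 × 0.002977 × 358.42 = 5.0577 km/s.
v = √(v_r² + v_t²) = √(13.14² + 5.0577²) = √198.24 = 14.08 km/s.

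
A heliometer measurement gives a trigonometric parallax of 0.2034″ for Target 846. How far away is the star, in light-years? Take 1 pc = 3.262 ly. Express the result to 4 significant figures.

d = 1/p = 1/0.2034 = 4.9164 pc.
In light-years: 4.9164 × 3.262 = 16.037 ly.

16.04 light years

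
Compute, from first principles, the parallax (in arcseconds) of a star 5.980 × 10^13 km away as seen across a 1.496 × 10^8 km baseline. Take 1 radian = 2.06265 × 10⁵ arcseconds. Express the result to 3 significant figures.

θ ≈ B/d = (1.496 × 10^8) / (5.980 × 10^13) = 2.5017 × 10^-6 rad.
In arcseconds: 2.5017 × 10^-6 × 206265 = 0.51601″.

0.516 arcsec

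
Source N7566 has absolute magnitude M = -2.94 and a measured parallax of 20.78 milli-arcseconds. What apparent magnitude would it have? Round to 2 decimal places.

m = 0.47

d = 1/p = 1/0.02078″ = 48.123 pc.
m − M = 5 log₁₀ d − 5 = 5 log₁₀(48.123) − 5 = 8.4118 − 5 = 3.4118.
m = M + (m − M) = -2.94 + 3.4118 = 0.47.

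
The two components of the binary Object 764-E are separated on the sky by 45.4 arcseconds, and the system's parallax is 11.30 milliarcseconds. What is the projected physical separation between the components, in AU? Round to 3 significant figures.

d = 1/p = 1/0.01130″ = 88.496 pc.
At distance d (pc), an angle of θ arcsec spans θ·d AU: s = 45.4 × 88.496 = 4017.7 AU.

4020 AU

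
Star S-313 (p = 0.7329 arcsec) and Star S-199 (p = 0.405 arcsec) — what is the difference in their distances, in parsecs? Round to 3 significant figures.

1.10 pc

d_A = 1/0.7329″ = 1.3644 pc; d_B = 1/0.4050″ = 2.4691 pc.
|d_B − d_A| = |2.4691 − 1.3644| = 1.1047 pc.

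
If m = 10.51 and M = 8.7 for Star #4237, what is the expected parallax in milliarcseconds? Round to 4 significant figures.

m − M = 10.51 − 8.7 = 1.81.
d = 10^((m−M)/5 + 1) = 10^1.362 = 23.014 pc.
p = 1/d = 1/23.014 = 0.043452 arcsec = 43.452 mas.

43.45 mas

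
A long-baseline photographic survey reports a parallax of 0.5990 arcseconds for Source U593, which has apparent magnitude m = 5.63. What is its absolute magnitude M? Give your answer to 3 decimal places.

M = 9.517

d = 1/p = 1/0.5990″ = 1.6694 pc.
m − M = 5 log₁₀(1.6694) − 5 = 1.1128 − 5 = -3.8872.
M = m − (m − M) = 5.63 − (-3.8872) = 9.517.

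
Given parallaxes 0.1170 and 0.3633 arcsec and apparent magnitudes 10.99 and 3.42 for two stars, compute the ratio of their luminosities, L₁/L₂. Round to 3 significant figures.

d₁ = 1/p₁ = 1/0.1170″ = 8.547 pc; d₂ = 1/p₂ = 1/0.3633″ = 2.7525 pc.
M₁ = m₁ − 5 log₁₀ d₁ + 5 = 10.99 − 4.6591 + 5 = 11.3309.
M₂ = 3.42 − 2.1986 + 5 = 6.2214.
L₁/L₂ = 10^(0.4(M₂ − M₁)) = 10^(0.4 × (-5.1095)) = 10^(-2.04380) = 0.0090407.

L₁/L₂ = 0.00904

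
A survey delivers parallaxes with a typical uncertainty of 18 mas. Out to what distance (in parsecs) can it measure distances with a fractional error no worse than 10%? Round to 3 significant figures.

5.56 pc

σ_d/d = σ_p/p, so the condition is σ_p/p ≤ 0.10, i.e. p ≥ σ_p/0.10.
p_min = 18/0.10 = 180 mas = 0.18 arcsec.
d_max = 1/p_min = 1/0.18 = 5.5556 pc.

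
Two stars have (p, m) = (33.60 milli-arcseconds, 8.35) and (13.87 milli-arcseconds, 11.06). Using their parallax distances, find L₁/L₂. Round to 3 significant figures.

L₁/L₂ = 2.07

d₁ = 1/p₁ = 1/0.03360″ = 29.762 pc; d₂ = 1/p₂ = 1/0.01387″ = 72.098 pc.
M₁ = m₁ − 5 log₁₀ d₁ + 5 = 8.35 − 7.3683 + 5 = 5.9817.
M₂ = 11.06 − 9.2896 + 5 = 6.7704.
L₁/L₂ = 10^(0.4(M₂ − M₁)) = 10^(0.4 × 0.7887) = 10^0.31548 = 2.0677.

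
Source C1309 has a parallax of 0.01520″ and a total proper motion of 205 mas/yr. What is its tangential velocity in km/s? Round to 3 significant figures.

63.9 km/s

d = 1/p = 1/0.01520″ = 65.789 pc.
μ = 205 mas/yr = 0.205 ″/yr.
v_t = 4.74 × μ × d = 4.74 × 0.205 × 65.789 = 63.927 km/s.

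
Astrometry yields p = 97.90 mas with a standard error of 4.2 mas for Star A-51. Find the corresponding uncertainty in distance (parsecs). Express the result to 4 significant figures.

d = 1/p, so σ_d = σ_p / p².
σ_d = 0.00420 / (0.09790)² = 0.00420 / 0.0095844 = 0.43821 pc.

0.4382 pc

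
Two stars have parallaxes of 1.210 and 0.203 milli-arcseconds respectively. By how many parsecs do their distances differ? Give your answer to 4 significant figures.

4100 pc

d_A = 1/0.001210″ = 826.45 pc; d_B = 1/0.0002030″ = 4926.1 pc.
|d_B − d_A| = |4926.1 − 826.45| = 4099.7 pc.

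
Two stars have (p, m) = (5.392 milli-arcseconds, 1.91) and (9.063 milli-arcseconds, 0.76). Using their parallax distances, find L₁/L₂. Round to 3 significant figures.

d₁ = 1/p₁ = 1/0.005392″ = 185.46 pc; d₂ = 1/p₂ = 1/0.009063″ = 110.34 pc.
M₁ = m₁ − 5 log₁₀ d₁ + 5 = 1.91 − 11.3413 + 5 = -4.4313.
M₂ = 0.76 − 10.2137 + 5 = -4.4537.
L₁/L₂ = 10^(0.4(M₂ − M₁)) = 10^(0.4 × (-0.0224)) = 10^(-0.00896) = 0.97958.

L₁/L₂ = 0.980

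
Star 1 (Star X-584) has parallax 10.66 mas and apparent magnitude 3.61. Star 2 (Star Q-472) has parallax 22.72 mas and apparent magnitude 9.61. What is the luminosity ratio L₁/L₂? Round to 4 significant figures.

d₁ = 1/p₁ = 1/0.01066″ = 93.809 pc; d₂ = 1/p₂ = 1/0.02272″ = 44.014 pc.
M₁ = m₁ − 5 log₁₀ d₁ + 5 = 3.61 − 9.8612 + 5 = -1.2512.
M₂ = 9.61 − 8.2180 + 5 = 6.3920.
L₁/L₂ = 10^(0.4(M₂ − M₁)) = 10^(0.4 × 7.6432) = 10^3.05728 = 1141.

L₁/L₂ = 1141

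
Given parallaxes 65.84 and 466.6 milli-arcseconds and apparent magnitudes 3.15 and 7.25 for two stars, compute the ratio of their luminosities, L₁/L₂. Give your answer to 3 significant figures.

d₁ = 1/p₁ = 1/0.06584″ = 15.188 pc; d₂ = 1/p₂ = 1/0.4666″ = 2.1432 pc.
M₁ = m₁ − 5 log₁₀ d₁ + 5 = 3.15 − 5.9075 + 5 = 2.2425.
M₂ = 7.25 − 1.6553 + 5 = 10.5947.
L₁/L₂ = 10^(0.4(M₂ − M₁)) = 10^(0.4 × 8.3522) = 10^3.34088 = 2192.2.

L₁/L₂ = 2190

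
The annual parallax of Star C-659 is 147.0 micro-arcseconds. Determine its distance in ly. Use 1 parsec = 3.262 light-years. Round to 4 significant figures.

22190 ly

p = 147.0 micro-arcseconds = 0.0001470 arcsec.
d = 1/p = 1/0.0001470 = 6802.7 pc.
In light-years: 6802.7 × 3.262 = 22190 ly.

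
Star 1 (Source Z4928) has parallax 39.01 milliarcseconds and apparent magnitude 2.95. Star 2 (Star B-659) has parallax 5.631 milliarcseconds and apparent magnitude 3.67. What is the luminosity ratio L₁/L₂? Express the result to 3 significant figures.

L₁/L₂ = 0.0404

d₁ = 1/p₁ = 1/0.03901″ = 25.634 pc; d₂ = 1/p₂ = 1/0.005631″ = 177.59 pc.
M₁ = m₁ − 5 log₁₀ d₁ + 5 = 2.95 − 7.0441 + 5 = 0.9059.
M₂ = 3.67 − 11.2471 + 5 = -2.5771.
L₁/L₂ = 10^(0.4(M₂ − M₁)) = 10^(0.4 × (-3.4830)) = 10^(-1.39320) = 0.040439.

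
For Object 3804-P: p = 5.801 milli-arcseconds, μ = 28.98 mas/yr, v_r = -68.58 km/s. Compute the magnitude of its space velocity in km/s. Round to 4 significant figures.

72.55 km/s

d = 1/p = 1/0.005801″ = 172.38 pc.
μ = 28.98 mas/yr = 0.02898 ″/yr.
v_t = 4.740 μ d = 4.740 × 0.02898 × 172.38 = 23.679 km/s.
v = √(v_r² + v_t²) = √((-68.58)² + 23.679²) = √5263.91 = 72.553 km/s.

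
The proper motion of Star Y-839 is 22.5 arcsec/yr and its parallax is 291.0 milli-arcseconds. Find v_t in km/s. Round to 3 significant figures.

366 km/s

d = 1/p = 1/0.2910″ = 3.4364 pc.
v_t = 4.74 × μ × d = 4.74 × 22.5 × 3.4364 = 366.49 km/s.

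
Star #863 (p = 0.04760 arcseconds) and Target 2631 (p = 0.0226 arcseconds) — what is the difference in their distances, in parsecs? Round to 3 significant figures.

23.2 pc

d_A = 1/0.04760″ = 21.008 pc; d_B = 1/0.02260″ = 44.248 pc.
|d_B − d_A| = |44.248 − 21.008| = 23.24 pc.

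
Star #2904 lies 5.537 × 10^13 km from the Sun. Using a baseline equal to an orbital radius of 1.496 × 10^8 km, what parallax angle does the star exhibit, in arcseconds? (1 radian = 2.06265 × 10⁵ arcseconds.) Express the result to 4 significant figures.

θ ≈ B/d = (1.496 × 10^8) / (5.537 × 10^13) = 2.7018 × 10^-6 rad.
In arcseconds: 2.7018 × 10^-6 × 206265 = 0.55729″.

0.5573 arcsec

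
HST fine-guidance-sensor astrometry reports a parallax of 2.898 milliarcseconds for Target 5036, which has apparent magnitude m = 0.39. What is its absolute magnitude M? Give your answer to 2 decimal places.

M = -7.30

d = 1/p = 1/0.002898″ = 345.07 pc.
m − M = 5 log₁₀(345.07) − 5 = 12.6895 − 5 = 7.6895.
M = m − (m − M) = 0.39 − 7.6895 = -7.30.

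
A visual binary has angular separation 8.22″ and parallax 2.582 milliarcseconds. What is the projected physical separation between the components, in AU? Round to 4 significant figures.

3184 AU

d = 1/p = 1/0.002582″ = 387.3 pc.
At distance d (pc), an angle of θ arcsec spans θ·d AU: s = 8.22 × 387.3 = 3183.6 AU.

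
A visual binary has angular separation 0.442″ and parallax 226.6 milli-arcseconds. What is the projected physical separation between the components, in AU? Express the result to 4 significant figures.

d = 1/p = 1/0.2266″ = 4.4131 pc.
At distance d (pc), an angle of θ arcsec spans θ·d AU: s = 0.442 × 4.4131 = 1.9506 AU.

1.951 AU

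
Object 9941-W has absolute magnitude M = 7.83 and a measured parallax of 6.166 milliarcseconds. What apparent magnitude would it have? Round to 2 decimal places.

m = 13.88

d = 1/p = 1/0.006166″ = 162.18 pc.
m − M = 5 log₁₀ d − 5 = 5 log₁₀(162.18) − 5 = 11.0500 − 5 = 6.0500.
m = M + (m − M) = 7.83 + 6.0500 = 13.88.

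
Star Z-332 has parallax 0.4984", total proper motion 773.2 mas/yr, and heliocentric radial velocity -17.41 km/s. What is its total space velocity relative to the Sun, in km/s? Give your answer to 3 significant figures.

d = 1/p = 1/0.4984″ = 2.0064 pc.
μ = 773.2 mas/yr = 0.7732 ″/yr.
v_t = 4.740 μ d = 4.740 × 0.7732 × 2.0064 = 7.3534 km/s.
v = √(v_r² + v_t²) = √((-17.41)² + 7.3534²) = √357.181 = 18.899 km/s.

18.9 km/s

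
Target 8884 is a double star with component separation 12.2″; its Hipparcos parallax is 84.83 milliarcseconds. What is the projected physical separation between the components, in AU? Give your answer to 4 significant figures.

143.8 AU

d = 1/p = 1/0.08483″ = 11.788 pc.
At distance d (pc), an angle of θ arcsec spans θ·d AU: s = 12.2 × 11.788 = 143.81 AU.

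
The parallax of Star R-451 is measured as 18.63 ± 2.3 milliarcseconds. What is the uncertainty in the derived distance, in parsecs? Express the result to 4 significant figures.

d = 1/p, so σ_d = σ_p / p².
σ_d = 0.00230 / (0.01863)² = 0.00230 / 0.00034708 = 6.6267 pc.

6.627 pc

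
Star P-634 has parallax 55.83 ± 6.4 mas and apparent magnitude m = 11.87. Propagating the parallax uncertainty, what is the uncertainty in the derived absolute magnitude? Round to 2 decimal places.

σ_M = 0.25 mag

M = m − 5 log₁₀ d + 5 = m + 5 log₁₀ p + 5, so ∂M/∂p = 5/(p ln 10).
σ_M = (5/ln 10) · (σ_p/p) = 2.1715 × 6.4/55.83 = 2.1715 × 0.11463 = 0.24892.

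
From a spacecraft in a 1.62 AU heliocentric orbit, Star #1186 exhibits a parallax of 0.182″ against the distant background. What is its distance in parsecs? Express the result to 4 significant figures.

With baseline B (in AU) and parallax p (in arcsec), d = B/p parsecs.
d = 1.62 / 0.182 = 8.9011 pc.

8.901 pc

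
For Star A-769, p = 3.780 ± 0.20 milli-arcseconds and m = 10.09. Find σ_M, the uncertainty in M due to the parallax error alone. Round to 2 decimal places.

M = m − 5 log₁₀ d + 5 = m + 5 log₁₀ p + 5, so ∂M/∂p = 5/(p ln 10).
σ_M = (5/ln 10) · (σ_p/p) = 2.1715 × 0.20/3.780 = 2.1715 × 0.05291 = 0.11489.

σ_M = 0.11 mag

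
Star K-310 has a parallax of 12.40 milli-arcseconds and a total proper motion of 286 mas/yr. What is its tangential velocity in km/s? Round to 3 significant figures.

d = 1/p = 1/0.01240″ = 80.645 pc.
μ = 286 mas/yr = 0.286 ″/yr.
v_t = 4.74 × μ × d = 4.74 × 0.286 × 80.645 = 109.33 km/s.

109 km/s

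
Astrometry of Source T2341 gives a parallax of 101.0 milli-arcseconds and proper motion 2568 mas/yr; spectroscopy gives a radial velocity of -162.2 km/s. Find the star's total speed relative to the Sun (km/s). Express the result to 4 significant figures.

d = 1/p = 1/0.1010″ = 9.901 pc.
μ = 2568 mas/yr = 2.568 ″/yr.
v_t = 4.740 μ d = 4.740 × 2.568 × 9.901 = 120.52 km/s.
v = √(v_r² + v_t²) = √((-162.2)² + 120.52²) = √40833.9 = 202.07 km/s.

202.1 km/s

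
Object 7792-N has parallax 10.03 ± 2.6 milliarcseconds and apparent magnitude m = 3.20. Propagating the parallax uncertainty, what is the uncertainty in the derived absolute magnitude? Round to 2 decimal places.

M = m − 5 log₁₀ d + 5 = m + 5 log₁₀ p + 5, so ∂M/∂p = 5/(p ln 10).
σ_M = (5/ln 10) · (σ_p/p) = 2.1715 × 2.6/10.03 = 2.1715 × 0.25922 = 0.5629.

σ_M = 0.56 mag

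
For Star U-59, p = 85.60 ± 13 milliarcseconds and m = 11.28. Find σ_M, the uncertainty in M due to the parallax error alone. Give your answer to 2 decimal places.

σ_M = 0.33 mag

M = m − 5 log₁₀ d + 5 = m + 5 log₁₀ p + 5, so ∂M/∂p = 5/(p ln 10).
σ_M = (5/ln 10) · (σ_p/p) = 2.1715 × 13/85.60 = 2.1715 × 0.15187 = 0.32979.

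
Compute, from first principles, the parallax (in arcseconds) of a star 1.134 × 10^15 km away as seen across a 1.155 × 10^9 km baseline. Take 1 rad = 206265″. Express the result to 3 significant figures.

θ ≈ B/d = (1.155 × 10^9) / (1.134 × 10^15) = 1.0185 × 10^-6 rad.
In arcseconds: 1.0185 × 10^-6 × 206265 = 0.21008″.

0.210 arcsec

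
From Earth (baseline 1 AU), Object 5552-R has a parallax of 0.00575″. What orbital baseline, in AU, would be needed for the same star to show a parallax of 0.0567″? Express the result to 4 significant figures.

Parallax scales linearly with baseline: p ∝ B, so B = p_target / p_Earth × 1 AU.
B = 0.0567 / 0.00575 = 9.8609 AU.

9.861 AU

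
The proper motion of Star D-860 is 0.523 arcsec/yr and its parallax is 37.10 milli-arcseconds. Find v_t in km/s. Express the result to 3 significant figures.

66.8 km/s

d = 1/p = 1/0.03710″ = 26.954 pc.
v_t = 4.74 × μ × d = 4.74 × 0.523 × 26.954 = 66.82 km/s.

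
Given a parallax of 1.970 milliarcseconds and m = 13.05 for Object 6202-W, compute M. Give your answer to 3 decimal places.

M = 4.522

d = 1/p = 1/0.001970″ = 507.61 pc.
m − M = 5 log₁₀(507.61) − 5 = 13.5277 − 5 = 8.5277.
M = m − (m − M) = 13.05 − 8.5277 = 4.522.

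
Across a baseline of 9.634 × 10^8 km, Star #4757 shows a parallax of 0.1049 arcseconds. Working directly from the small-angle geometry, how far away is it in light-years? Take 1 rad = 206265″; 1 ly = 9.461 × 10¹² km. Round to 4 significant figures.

θ = 0.1049″ = 0.1049/206265 = 5.0857 × 10^-7 rad.
d = B/θ = (9.634 × 10^8) / (5.0857 × 10^-7) = 1.8943 × 10^15 km = (1.8943 × 10^15) / (9.461 × 10^12) ly = 200.22 ly.

200.2 ly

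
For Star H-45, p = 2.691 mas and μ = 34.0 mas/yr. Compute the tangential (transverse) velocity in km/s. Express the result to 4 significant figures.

59.89 km/s

d = 1/p = 1/0.002691″ = 371.61 pc.
μ = 34.0 mas/yr = 0.0340 ″/yr.
v_t = 4.74 × μ × d = 4.74 × 0.0340 × 371.61 = 59.889 km/s.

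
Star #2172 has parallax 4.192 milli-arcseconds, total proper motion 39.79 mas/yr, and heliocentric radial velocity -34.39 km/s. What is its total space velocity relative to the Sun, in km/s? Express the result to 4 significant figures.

56.63 km/s

d = 1/p = 1/0.004192″ = 238.55 pc.
μ = 39.79 mas/yr = 0.03979 ″/yr.
v_t = 4.740 μ d = 4.740 × 0.03979 × 238.55 = 44.992 km/s.
v = √(v_r² + v_t²) = √((-34.39)² + 44.992²) = √3206.95 = 56.63 km/s.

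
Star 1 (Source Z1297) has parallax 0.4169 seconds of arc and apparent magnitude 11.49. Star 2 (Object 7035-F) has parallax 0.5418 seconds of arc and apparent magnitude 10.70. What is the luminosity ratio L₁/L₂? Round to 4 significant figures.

L₁/L₂ = 0.8159

d₁ = 1/p₁ = 1/0.4169″ = 2.3987 pc; d₂ = 1/p₂ = 1/0.5418″ = 1.8457 pc.
M₁ = m₁ − 5 log₁₀ d₁ + 5 = 11.49 − 1.8999 + 5 = 14.5901.
M₂ = 10.70 − 1.3308 + 5 = 14.3692.
L₁/L₂ = 10^(0.4(M₂ − M₁)) = 10^(0.4 × (-0.2209)) = 10^(-0.08836) = 0.81591.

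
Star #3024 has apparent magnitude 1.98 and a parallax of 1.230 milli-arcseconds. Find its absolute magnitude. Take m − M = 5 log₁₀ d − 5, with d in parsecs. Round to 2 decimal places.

M = -7.57

d = 1/p = 1/0.001230″ = 813.01 pc.
m − M = 5 log₁₀(813.01) − 5 = 14.5505 − 5 = 9.5505.
M = m − (m − M) = 1.98 − 9.5505 = -7.57.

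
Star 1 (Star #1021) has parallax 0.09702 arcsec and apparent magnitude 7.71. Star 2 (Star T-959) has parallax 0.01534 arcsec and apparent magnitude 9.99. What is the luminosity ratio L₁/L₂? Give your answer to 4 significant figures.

d₁ = 1/p₁ = 1/0.09702″ = 10.307 pc; d₂ = 1/p₂ = 1/0.01534″ = 65.189 pc.
M₁ = m₁ − 5 log₁₀ d₁ + 5 = 7.71 − 5.0657 + 5 = 7.6443.
M₂ = 9.99 − 9.0709 + 5 = 5.9191.
L₁/L₂ = 10^(0.4(M₂ − M₁)) = 10^(0.4 × (-1.7252)) = 10^(-0.69008) = 0.20414.

L₁/L₂ = 0.2041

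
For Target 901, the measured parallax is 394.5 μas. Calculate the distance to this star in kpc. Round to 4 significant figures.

p = 394.5 μas = 0.0003945 arcsec.
d = 1/p = 1/0.0003945 = 2534.9 pc.
= 2.5349 kpc.

2.535 kpc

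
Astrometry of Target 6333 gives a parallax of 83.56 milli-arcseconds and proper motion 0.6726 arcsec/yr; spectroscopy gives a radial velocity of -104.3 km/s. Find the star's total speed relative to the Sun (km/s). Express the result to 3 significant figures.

d = 1/p = 1/0.08356″ = 11.967 pc.
v_t = 4.740 μ d = 4.740 × 0.6726 × 11.967 = 38.152 km/s.
v = √(v_r² + v_t²) = √((-104.3)² + 38.152²) = √12334.1 = 111.06 km/s.

111 km/s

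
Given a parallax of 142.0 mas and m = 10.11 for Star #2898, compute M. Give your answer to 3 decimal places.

M = 10.871

d = 1/p = 1/0.1420″ = 7.0423 pc.
m − M = 5 log₁₀(7.0423) − 5 = 4.2386 − 5 = -0.7614.
M = m − (m − M) = 10.11 − (-0.7614) = 10.871.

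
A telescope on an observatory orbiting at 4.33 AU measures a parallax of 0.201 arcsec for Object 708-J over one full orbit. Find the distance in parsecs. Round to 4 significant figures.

21.54 pc

With baseline B (in AU) and parallax p (in arcsec), d = B/p parsecs.
d = 4.33 / 0.201 = 21.542 pc.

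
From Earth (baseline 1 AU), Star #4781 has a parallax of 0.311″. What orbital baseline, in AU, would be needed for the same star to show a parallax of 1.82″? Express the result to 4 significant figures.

Parallax scales linearly with baseline: p ∝ B, so B = p_target / p_Earth × 1 AU.
B = 1.82 / 0.311 = 5.8521 AU.

5.852 AU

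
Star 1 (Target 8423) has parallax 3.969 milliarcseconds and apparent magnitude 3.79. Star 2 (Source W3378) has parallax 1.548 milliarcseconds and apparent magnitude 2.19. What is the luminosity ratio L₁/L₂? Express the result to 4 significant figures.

L₁/L₂ = 0.03485

d₁ = 1/p₁ = 1/0.003969″ = 251.95 pc; d₂ = 1/p₂ = 1/0.001548″ = 645.99 pc.
M₁ = m₁ − 5 log₁₀ d₁ + 5 = 3.79 − 12.0066 + 5 = -3.2166.
M₂ = 2.19 − 14.0511 + 5 = -6.8611.
L₁/L₂ = 10^(0.4(M₂ − M₁)) = 10^(0.4 × (-3.6445)) = 10^(-1.45780) = 0.03485.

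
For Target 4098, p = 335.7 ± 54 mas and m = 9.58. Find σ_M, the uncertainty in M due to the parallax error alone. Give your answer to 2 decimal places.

σ_M = 0.35 mag

M = m − 5 log₁₀ d + 5 = m + 5 log₁₀ p + 5, so ∂M/∂p = 5/(p ln 10).
σ_M = (5/ln 10) · (σ_p/p) = 2.1715 × 54/335.7 = 2.1715 × 0.16086 = 0.34931.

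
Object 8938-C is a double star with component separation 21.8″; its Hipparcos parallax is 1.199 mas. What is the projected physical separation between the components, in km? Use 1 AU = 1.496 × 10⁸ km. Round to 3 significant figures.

d = 1/p = 1/0.001199″ = 834.03 pc.
At distance d (pc), an angle of θ arcsec spans θ·d AU: s = 21.8 × 834.03 = 18182 AU.
= 18182 × 1.496 × 10⁸ km = 2.7200 × 10^12 km.

2.72 × 10^12 km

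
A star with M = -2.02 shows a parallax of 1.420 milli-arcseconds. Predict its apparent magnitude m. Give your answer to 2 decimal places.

d = 1/p = 1/0.001420″ = 704.23 pc.
m − M = 5 log₁₀ d − 5 = 5 log₁₀(704.23) − 5 = 14.2386 − 5 = 9.2386.
m = M + (m − M) = -2.02 + 9.2386 = 7.22.

m = 7.22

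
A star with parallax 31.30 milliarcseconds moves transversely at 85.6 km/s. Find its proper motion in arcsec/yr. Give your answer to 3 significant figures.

d = 1/p = 1/0.03130″ = 31.949 pc.
μ = v_t / (4.74 d) = 85.6 / (4.74 × 31.949) = 85.6 / 151.44 = 0.56524 ″/yr.

0.565 arcsec/yr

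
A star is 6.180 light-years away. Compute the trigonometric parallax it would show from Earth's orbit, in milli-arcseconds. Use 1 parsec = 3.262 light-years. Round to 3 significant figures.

d = 6.180 ly ÷ 3.262 = 1.8945 pc.
p = 1/d = 1/1.8945 = 0.52784 arcsec.
= 0.52784 × 1000 = 527.84 mas.

528 mas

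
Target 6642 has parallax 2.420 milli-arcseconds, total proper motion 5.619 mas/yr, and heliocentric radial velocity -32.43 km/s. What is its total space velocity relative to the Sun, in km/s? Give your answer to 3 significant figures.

d = 1/p = 1/0.002420″ = 413.22 pc.
μ = 5.619 mas/yr = 0.005619 ″/yr.
v_t = 4.740 μ d = 4.740 × 0.005619 × 413.22 = 11.006 km/s.
v = √(v_r² + v_t²) = √((-32.43)² + 11.006²) = √1172.84 = 34.247 km/s.

34.2 km/s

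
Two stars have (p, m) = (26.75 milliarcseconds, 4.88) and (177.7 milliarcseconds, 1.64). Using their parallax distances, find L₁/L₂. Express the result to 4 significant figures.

d₁ = 1/p₁ = 1/0.02675″ = 37.383 pc; d₂ = 1/p₂ = 1/0.1777″ = 5.6275 pc.
M₁ = m₁ − 5 log₁₀ d₁ + 5 = 4.88 − 7.8634 + 5 = 2.0166.
M₂ = 1.64 − 3.7516 + 5 = 2.8884.
L₁/L₂ = 10^(0.4(M₂ − M₁)) = 10^(0.4 × 0.8718) = 10^0.34872 = 2.2321.

L₁/L₂ = 2.232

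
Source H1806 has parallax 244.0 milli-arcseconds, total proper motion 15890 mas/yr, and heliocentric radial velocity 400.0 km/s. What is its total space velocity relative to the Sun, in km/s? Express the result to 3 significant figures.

505 km/s

d = 1/p = 1/0.2440″ = 4.0984 pc.
μ = 15890 mas/yr = 15.89 ″/yr.
v_t = 4.740 μ d = 4.740 × 15.89 × 4.0984 = 308.69 km/s.
v = √(v_r² + v_t²) = √(400.0² + 308.69²) = √255290 = 505.26 km/s.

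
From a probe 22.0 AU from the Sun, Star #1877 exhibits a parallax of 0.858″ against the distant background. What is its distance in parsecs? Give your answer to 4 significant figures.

25.64 pc

With baseline B (in AU) and parallax p (in arcsec), d = B/p parsecs.
d = 22.0 / 0.858 = 25.641 pc.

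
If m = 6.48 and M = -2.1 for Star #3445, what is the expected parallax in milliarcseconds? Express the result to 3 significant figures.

1.92 mas

m − M = 6.48 − (-2.1) = 8.58.
d = 10^((m−M)/5 + 1) = 10^2.716 = 520 pc.
p = 1/d = 1/520 = 0.0019231 arcsec = 1.9231 mas.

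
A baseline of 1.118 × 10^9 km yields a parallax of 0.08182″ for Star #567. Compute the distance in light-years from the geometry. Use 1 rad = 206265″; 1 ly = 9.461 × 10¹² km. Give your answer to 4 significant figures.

297.9 ly

θ = 0.08182″ = 0.08182/206265 = 3.9667 × 10^-7 rad.
d = B/θ = (1.118 × 10^9) / (3.9667 × 10^-7) = 2.8185 × 10^15 km = (2.8185 × 10^15) / (9.461 × 10^12) ly = 297.91 ly.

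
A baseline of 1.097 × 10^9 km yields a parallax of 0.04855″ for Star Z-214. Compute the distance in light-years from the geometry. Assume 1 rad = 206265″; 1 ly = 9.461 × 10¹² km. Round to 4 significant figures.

492.6 ly

θ = 0.04855″ = 0.04855/206265 = 2.3538 × 10^-7 rad.
d = B/θ = (1.097 × 10^9) / (2.3538 × 10^-7) = 4.6605 × 10^15 km = (4.6605 × 10^15) / (9.461 × 10^12) ly = 492.6 ly.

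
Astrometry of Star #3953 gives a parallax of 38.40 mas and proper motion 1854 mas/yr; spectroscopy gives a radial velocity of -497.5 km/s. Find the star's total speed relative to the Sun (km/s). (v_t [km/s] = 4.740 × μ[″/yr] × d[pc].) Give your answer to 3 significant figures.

d = 1/p = 1/0.03840″ = 26.042 pc.
μ = 1854 mas/yr = 1.854 ″/yr.
v_t = 4.740 μ d = 4.740 × 1.854 × 26.042 = 228.86 km/s.
v = √(v_r² + v_t²) = √((-497.5)² + 228.86²) = √299883 = 547.62 km/s.

548 km/s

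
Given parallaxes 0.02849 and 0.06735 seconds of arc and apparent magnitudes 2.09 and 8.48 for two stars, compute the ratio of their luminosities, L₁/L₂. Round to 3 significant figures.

L₁/L₂ = 2010

d₁ = 1/p₁ = 1/0.02849″ = 35.1 pc; d₂ = 1/p₂ = 1/0.06735″ = 14.848 pc.
M₁ = m₁ − 5 log₁₀ d₁ + 5 = 2.09 − 7.7265 + 5 = -0.6365.
M₂ = 8.48 − 5.8583 + 5 = 7.6217.
L₁/L₂ = 10^(0.4(M₂ − M₁)) = 10^(0.4 × 8.2582) = 10^3.30328 = 2010.4.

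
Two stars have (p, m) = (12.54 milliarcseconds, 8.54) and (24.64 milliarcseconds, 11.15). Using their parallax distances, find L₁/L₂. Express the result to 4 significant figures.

d₁ = 1/p₁ = 1/0.01254″ = 79.745 pc; d₂ = 1/p₂ = 1/0.02464″ = 40.584 pc.
M₁ = m₁ − 5 log₁₀ d₁ + 5 = 8.54 − 9.5085 + 5 = 4.0315.
M₂ = 11.15 − 8.0418 + 5 = 8.1082.
L₁/L₂ = 10^(0.4(M₂ − M₁)) = 10^(0.4 × 4.0767) = 10^1.63068 = 42.725.

L₁/L₂ = 42.73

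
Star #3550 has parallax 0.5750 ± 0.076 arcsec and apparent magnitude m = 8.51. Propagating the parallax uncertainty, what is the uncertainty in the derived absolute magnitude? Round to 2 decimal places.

M = m − 5 log₁₀ d + 5 = m + 5 log₁₀ p + 5, so ∂M/∂p = 5/(p ln 10).
σ_M = (5/ln 10) · (σ_p/p) = 2.1715 × 0.076/0.5750 = 2.1715 × 0.13217 = 0.28701.

σ_M = 0.29 mag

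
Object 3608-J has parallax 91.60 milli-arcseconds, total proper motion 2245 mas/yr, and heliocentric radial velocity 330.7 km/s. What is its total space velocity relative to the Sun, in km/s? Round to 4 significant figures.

350.5 km/s

d = 1/p = 1/0.09160″ = 10.917 pc.
μ = 2245 mas/yr = 2.245 ″/yr.
v_t = 4.740 μ d = 4.740 × 2.245 × 10.917 = 116.17 km/s.
v = √(v_r² + v_t²) = √(330.7² + 116.17²) = √122858 = 350.51 km/s.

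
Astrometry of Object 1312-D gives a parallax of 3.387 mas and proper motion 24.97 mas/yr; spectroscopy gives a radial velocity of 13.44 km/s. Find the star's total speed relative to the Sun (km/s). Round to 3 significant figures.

37.4 km/s

d = 1/p = 1/0.003387″ = 295.25 pc.
μ = 24.97 mas/yr = 0.02497 ″/yr.
v_t = 4.740 μ d = 4.740 × 0.02497 × 295.25 = 34.945 km/s.
v = √(v_r² + v_t²) = √(13.44² + 34.945²) = √1401.79 = 37.44 km/s.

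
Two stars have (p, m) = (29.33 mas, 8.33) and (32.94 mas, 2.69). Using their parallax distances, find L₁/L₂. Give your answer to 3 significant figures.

d₁ = 1/p₁ = 1/0.02933″ = 34.095 pc; d₂ = 1/p₂ = 1/0.03294″ = 30.358 pc.
M₁ = m₁ − 5 log₁₀ d₁ + 5 = 8.33 − 7.6635 + 5 = 5.6665.
M₂ = 2.69 − 7.4114 + 5 = 0.2786.
L₁/L₂ = 10^(0.4(M₂ − M₁)) = 10^(0.4 × (-5.3879)) = 10^(-2.15516) = 0.0069958.

L₁/L₂ = 0.00700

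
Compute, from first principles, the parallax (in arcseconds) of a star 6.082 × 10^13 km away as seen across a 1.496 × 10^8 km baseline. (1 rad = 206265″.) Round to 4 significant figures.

0.5074 arcsec

θ ≈ B/d = (1.496 × 10^8) / (6.082 × 10^13) = 2.4597 × 10^-6 rad.
In arcseconds: 2.4597 × 10^-6 × 206265 = 0.50735″.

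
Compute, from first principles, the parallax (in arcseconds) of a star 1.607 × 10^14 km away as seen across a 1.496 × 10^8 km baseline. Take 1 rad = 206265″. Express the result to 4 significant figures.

0.1920 arcsec

θ ≈ B/d = (1.496 × 10^8) / (1.607 × 10^14) = 9.3093 × 10^-7 rad.
In arcseconds: 9.3093 × 10^-7 × 206265 = 0.19202″.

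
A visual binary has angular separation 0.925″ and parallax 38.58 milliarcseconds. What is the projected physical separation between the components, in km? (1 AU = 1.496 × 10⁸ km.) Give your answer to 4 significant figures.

3.587 × 10^9 km

d = 1/p = 1/0.03858″ = 25.92 pc.
At distance d (pc), an angle of θ arcsec spans θ·d AU: s = 0.925 × 25.92 = 23.976 AU.
= 23.976 × 1.496 × 10⁸ km = 3.5868 × 10^9 km.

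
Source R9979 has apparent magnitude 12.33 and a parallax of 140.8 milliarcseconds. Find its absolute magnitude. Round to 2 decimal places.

d = 1/p = 1/0.1408″ = 7.1023 pc.
m − M = 5 log₁₀(7.1023) − 5 = 4.2570 − 5 = -0.7430.
M = m − (m − M) = 12.33 − (-0.7430) = 13.07.

M = 13.07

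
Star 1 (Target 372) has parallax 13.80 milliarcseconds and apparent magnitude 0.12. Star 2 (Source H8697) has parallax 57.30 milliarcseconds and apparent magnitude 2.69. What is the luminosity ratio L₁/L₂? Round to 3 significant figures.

L₁/L₂ = 184

d₁ = 1/p₁ = 1/0.01380″ = 72.464 pc; d₂ = 1/p₂ = 1/0.05730″ = 17.452 pc.
M₁ = m₁ − 5 log₁₀ d₁ + 5 = 0.12 − 9.3006 + 5 = -4.1806.
M₂ = 2.69 − 6.2092 + 5 = 1.4808.
L₁/L₂ = 10^(0.4(M₂ − M₁)) = 10^(0.4 × 5.6614) = 10^2.26456 = 183.89.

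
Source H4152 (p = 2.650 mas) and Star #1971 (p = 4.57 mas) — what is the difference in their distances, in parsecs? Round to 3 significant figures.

159 pc

d_A = 1/0.002650″ = 377.36 pc; d_B = 1/0.004570″ = 218.82 pc.
|d_B − d_A| = |218.82 − 377.36| = 158.54 pc.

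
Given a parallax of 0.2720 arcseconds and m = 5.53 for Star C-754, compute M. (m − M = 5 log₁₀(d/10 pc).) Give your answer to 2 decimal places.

M = 7.70

d = 1/p = 1/0.2720″ = 3.6765 pc.
m − M = 5 log₁₀(3.6765) − 5 = 2.8272 − 5 = -2.1728.
M = m − (m − M) = 5.53 − (-2.1728) = 7.70.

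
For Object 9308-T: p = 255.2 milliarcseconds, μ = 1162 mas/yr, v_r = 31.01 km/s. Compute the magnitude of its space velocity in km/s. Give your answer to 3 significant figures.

37.8 km/s

d = 1/p = 1/0.2552″ = 3.9185 pc.
μ = 1162 mas/yr = 1.162 ″/yr.
v_t = 4.740 μ d = 4.740 × 1.162 × 3.9185 = 21.583 km/s.
v = √(v_r² + v_t²) = √(31.01² + 21.583²) = √1427.45 = 37.782 km/s.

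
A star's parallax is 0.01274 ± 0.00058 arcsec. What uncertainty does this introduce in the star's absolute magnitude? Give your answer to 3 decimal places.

σ_M = 0.099 mag

M = m − 5 log₁₀ d + 5 = m + 5 log₁₀ p + 5, so ∂M/∂p = 5/(p ln 10).
σ_M = (5/ln 10) · (σ_p/p) = 2.1715 × 0.00058/0.01274 = 2.1715 × 0.045526 = 0.09886.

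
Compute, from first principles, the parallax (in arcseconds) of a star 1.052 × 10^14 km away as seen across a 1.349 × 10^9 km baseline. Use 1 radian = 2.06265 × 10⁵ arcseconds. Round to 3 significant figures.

θ ≈ B/d = (1.349 × 10^9) / (1.052 × 10^14) = 1.2823 × 10^-5 rad.
In arcseconds: 1.2823 × 10^-5 × 206265 = 2.6449″.

2.64 arcsec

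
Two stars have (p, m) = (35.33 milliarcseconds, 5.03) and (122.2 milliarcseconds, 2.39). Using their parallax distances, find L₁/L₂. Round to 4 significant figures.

d₁ = 1/p₁ = 1/0.03533″ = 28.305 pc; d₂ = 1/p₂ = 1/0.1222″ = 8.1833 pc.
M₁ = m₁ − 5 log₁₀ d₁ + 5 = 5.03 − 7.2593 + 5 = 2.7707.
M₂ = 2.39 − 4.5646 + 5 = 2.8254.
L₁/L₂ = 10^(0.4(M₂ − M₁)) = 10^(0.4 × 0.0547) = 10^0.02188 = 1.0517.

L₁/L₂ = 1.052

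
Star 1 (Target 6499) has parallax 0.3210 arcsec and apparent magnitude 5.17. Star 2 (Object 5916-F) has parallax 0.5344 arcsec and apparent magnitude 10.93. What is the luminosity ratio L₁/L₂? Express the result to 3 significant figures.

L₁/L₂ = 558

d₁ = 1/p₁ = 1/0.3210″ = 3.1153 pc; d₂ = 1/p₂ = 1/0.5344″ = 1.8713 pc.
M₁ = m₁ − 5 log₁₀ d₁ + 5 = 5.17 − 2.4675 + 5 = 7.7025.
M₂ = 10.93 − 1.3607 + 5 = 14.5693.
L₁/L₂ = 10^(0.4(M₂ − M₁)) = 10^(0.4 × 6.8668) = 10^2.74672 = 558.11.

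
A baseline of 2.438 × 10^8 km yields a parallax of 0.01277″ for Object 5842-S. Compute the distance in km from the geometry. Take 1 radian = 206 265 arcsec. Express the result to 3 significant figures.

3.94 × 10^15 km

θ = 0.01277″ = 0.01277/206265 = 6.1911 × 10^-8 rad.
d = B/θ = (2.438 × 10^8) / (6.1911 × 10^-8) = 3.9379 × 10^15 km.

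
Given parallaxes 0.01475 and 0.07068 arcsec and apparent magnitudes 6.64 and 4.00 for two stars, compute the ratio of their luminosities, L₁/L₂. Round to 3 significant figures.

d₁ = 1/p₁ = 1/0.01475″ = 67.797 pc; d₂ = 1/p₂ = 1/0.07068″ = 14.148 pc.
M₁ = m₁ − 5 log₁₀ d₁ + 5 = 6.64 − 9.1561 + 5 = 2.4839.
M₂ = 4.00 − 5.7535 + 5 = 3.2465.
L₁/L₂ = 10^(0.4(M₂ − M₁)) = 10^(0.4 × 0.7626) = 10^0.30504 = 2.0186.

L₁/L₂ = 2.02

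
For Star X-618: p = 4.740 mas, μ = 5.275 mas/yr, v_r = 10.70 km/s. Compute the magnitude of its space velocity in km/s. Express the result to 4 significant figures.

d = 1/p = 1/0.004740″ = 210.97 pc.
μ = 5.275 mas/yr = 0.005275 ″/yr.
v_t = 4.740 μ d = 4.740 × 0.005275 × 210.97 = 5.275 km/s.
v = √(v_r² + v_t²) = √(10.70² + 5.275²) = √142.316 = 11.93 km/s.

11.93 km/s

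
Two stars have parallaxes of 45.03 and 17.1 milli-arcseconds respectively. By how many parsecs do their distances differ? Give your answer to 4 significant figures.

d_A = 1/0.04503″ = 22.207 pc; d_B = 1/0.01710″ = 58.48 pc.
|d_B − d_A| = |58.48 − 22.207| = 36.273 pc.

36.27 pc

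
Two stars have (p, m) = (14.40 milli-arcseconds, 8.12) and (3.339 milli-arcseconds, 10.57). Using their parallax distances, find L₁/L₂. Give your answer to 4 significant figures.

L₁/L₂ = 0.5135

d₁ = 1/p₁ = 1/0.01440″ = 69.444 pc; d₂ = 1/p₂ = 1/0.003339″ = 299.49 pc.
M₁ = m₁ − 5 log₁₀ d₁ + 5 = 8.12 − 9.2082 + 5 = 3.9118.
M₂ = 10.57 − 12.3819 + 5 = 3.1881.
L₁/L₂ = 10^(0.4(M₂ − M₁)) = 10^(0.4 × (-0.7237)) = 10^(-0.28948) = 0.51348.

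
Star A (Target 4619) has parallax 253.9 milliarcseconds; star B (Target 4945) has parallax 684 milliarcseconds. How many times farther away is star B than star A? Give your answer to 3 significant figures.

0.371

Since d = 1/p, d_B/d_A = p_A/p_B.
= 253.9 / 684 = 0.3712.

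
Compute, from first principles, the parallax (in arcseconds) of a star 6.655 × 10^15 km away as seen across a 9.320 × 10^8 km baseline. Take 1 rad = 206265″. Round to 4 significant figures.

θ ≈ B/d = (9.320 × 10^8) / (6.655 × 10^15) = 1.4005 × 10^-7 rad.
In arcseconds: 1.4005 × 10^-7 × 206265 = 0.028887″.

0.02889 arcsec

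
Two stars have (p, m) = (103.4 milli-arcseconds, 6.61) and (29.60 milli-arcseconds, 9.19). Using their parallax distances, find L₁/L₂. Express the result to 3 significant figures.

d₁ = 1/p₁ = 1/0.1034″ = 9.6712 pc; d₂ = 1/p₂ = 1/0.02960″ = 33.784 pc.
M₁ = m₁ − 5 log₁₀ d₁ + 5 = 6.61 − 4.9274 + 5 = 6.6826.
M₂ = 9.19 − 7.6436 + 5 = 6.5464.
L₁/L₂ = 10^(0.4(M₂ − M₁)) = 10^(0.4 × (-0.1362)) = 10^(-0.05448) = 0.8821.

L₁/L₂ = 0.882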